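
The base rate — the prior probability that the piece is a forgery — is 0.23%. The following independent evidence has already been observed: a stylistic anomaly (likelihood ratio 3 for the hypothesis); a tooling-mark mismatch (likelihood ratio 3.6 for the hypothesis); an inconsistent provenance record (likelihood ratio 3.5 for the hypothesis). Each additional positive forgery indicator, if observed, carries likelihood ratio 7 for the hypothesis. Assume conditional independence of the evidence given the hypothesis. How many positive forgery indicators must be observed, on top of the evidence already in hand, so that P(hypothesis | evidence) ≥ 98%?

Prior odds = 0.0023/0.9977 = 23/9977.
Combined Bayes factor of the evidence already in hand = 3 × 3.6 × 3.5 = 37.8.
Odds after that evidence = (23/9977) × 37.8 = 4347/49885.
Target odds = 0.98/0.02 = 49.
Need 7ⁿ ≥ 49 ÷ (4347/49885) = 349195/621.
7³ = 343 falls short of 349195/621 but 7⁴ = 2401 reaches it, so n = 4.

4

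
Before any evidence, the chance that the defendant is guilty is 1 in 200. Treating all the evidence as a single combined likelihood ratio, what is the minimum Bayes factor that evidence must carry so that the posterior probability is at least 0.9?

Prior odds = 0.005/0.995 = 1/199.
Target odds = 0.9/0.1 = 9.
Required Bayes factor = 9 ÷ (1/199) = 1791.

1791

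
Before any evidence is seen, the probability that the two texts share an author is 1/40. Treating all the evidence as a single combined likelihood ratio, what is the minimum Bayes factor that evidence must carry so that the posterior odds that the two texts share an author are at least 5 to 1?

195

Prior odds = 0.025/0.975 = 1/39.
Target odds = 5.
Required Bayes factor = 5 ÷ (1/39) = 195.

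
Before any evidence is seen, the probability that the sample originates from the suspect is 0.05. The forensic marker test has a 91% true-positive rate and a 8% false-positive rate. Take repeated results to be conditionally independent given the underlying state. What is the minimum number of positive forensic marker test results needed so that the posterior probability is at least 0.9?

Prior odds: 0.05 ÷ 0.95 = 1/19.
Likelihood ratio of a positive result = 0.91/0.08 = 11.375.
Target odds: 0.9 ÷ 0.1 = 9.
Require 11.375ⁿ ≥ 9 ÷ (1/19) = 171.
11.375² = 129.390625 falls short of 171 but 11.375³ = 753571/512 reaches it, so n = 3.

3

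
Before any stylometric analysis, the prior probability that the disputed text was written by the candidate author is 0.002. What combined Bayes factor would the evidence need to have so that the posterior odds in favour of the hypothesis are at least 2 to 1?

998

Prior odds = 0.002/0.998 = 1/499.
Target odds = 2.
Required Bayes factor = 2 ÷ (1/499) = 998.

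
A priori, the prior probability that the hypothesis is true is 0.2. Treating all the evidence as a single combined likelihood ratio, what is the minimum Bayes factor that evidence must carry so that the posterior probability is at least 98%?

196

Prior odds = 0.2/0.8 = 0.25.
Target odds = 0.98/0.02 = 49.
Required Bayes factor = 49 ÷ 0.25 = 196.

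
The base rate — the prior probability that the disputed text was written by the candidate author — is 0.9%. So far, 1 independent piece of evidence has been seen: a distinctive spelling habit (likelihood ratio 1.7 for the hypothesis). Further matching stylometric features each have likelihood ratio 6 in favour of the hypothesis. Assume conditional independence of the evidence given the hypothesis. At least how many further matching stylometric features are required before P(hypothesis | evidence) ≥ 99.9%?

7

Prior odds = 0.009/0.991 = 9/991.
Bayes factor of the evidence already in hand = 1.7.
Odds after that evidence = (9/991) × 1.7 = 153/9910.
Target odds = 0.999/0.001 = 999.
Need 6ⁿ ≥ 999 ÷ (153/9910) = 1100010/17.
6⁶ = 46656 falls short of 1100010/17 but 6⁷ = 279936 reaches it, so n = 7.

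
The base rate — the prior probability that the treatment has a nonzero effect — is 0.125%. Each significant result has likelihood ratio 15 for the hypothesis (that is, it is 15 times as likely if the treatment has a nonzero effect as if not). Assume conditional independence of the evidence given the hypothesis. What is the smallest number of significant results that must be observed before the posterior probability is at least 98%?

4

Prior odds: 0.00125 ÷ 0.99875 = 1/799.
Likelihood ratio per significant result = 15.
Target odds: 0.98 ÷ 0.02 = 49.
Require 15ⁿ ≥ 49 ÷ (1/799) = 39151.
15³ = 3375 falls short of 39151 but 15⁴ = 50625 reaches it, so n = 4.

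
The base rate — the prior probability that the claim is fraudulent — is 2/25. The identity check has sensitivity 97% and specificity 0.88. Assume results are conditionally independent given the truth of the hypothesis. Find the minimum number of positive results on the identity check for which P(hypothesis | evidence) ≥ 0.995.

4

Prior odds: 0.08 ÷ 0.92 = 2/23.
False-positive rate = 1 − 0.88 = 0.12; likelihood ratio of a positive = 0.97/0.12 = 97/12.
Target odds: 0.995 ÷ 0.005 = 199.
Require (97/12)ⁿ ≥ 199 ÷ (2/23) = 2288.5.
(97/12)³ = 912673/1728 falls short of 2288.5 but (97/12)⁴ = 88529281/20736 reaches it, so n = 4.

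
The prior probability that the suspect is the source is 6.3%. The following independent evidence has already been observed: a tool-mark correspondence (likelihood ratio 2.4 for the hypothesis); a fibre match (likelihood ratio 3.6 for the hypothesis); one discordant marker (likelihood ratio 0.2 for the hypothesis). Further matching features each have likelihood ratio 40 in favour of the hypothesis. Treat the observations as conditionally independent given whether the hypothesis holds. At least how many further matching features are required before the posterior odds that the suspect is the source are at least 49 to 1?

Prior odds = 0.063/0.937 = 63/937.
Combined Bayes factor of the evidence already in hand = 2.4 × 3.6 × 0.2 = 1.728.
Odds after that evidence = (63/937) × 1.728 = 13608/117125.
Target odds = 49.
Need 40ⁿ ≥ 49 ÷ (13608/117125) = 819875/1944.
40¹ = 40 falls short of 819875/1944 but 40² = 1600 reaches it, so n = 2.

2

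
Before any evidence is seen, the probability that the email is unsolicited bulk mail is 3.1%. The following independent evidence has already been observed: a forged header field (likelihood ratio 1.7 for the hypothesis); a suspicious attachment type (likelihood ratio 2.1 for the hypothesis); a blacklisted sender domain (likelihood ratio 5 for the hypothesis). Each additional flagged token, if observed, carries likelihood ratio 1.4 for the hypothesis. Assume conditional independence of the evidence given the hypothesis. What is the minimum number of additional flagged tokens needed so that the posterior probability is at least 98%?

14

Prior odds = 0.031/0.969 = 31/969.
Combined Bayes factor of the evidence already in hand = 1.7 × 2.1 × 5 = 17.85.
Odds after that evidence = (31/969) × 17.85 = 217/380.
Target odds = 0.98/0.02 = 49.
Need 1.4ⁿ ≥ 49 ÷ (217/380) = 2660/31.
1.4¹³ ≈79.3715 falls short of 2660/31 but 1.4¹⁴ ≈111.12 reaches it, so n = 14.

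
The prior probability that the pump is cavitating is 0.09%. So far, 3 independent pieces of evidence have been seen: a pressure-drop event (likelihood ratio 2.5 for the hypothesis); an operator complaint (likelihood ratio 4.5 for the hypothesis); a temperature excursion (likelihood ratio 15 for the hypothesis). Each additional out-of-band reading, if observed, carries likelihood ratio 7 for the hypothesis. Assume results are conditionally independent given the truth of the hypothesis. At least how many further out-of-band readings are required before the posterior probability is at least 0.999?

5

Prior odds = 0.0009/0.9991 = 9/9991.
Combined Bayes factor of the evidence already in hand = 2.5 × 4.5 × 15 = 168.75.
Odds after that evidence = (9/9991) × 168.75 = 6075/39964.
Target odds = 0.999/0.001 = 999.
Need 7ⁿ ≥ 999 ÷ (6075/39964) = 1478668/225.
7⁴ = 2401 falls short of 1478668/225 but 7⁵ = 16807 reaches it, so n = 5.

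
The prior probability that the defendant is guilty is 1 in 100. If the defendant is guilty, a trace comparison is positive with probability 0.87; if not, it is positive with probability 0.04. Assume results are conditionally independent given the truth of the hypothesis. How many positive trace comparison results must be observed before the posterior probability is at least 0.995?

Prior odds: 0.01 ÷ 0.99 = 1/99.
Likelihood ratio of a positive = 0.87/0.04 = 21.75.
Target odds: 0.995 ÷ 0.005 = 199.
Require 21.75ⁿ ≥ 199 ÷ (1/99) = 19701.
21.75³ = 658503/64 falls short of 19701 but 21.75⁴ = 57289761/256 reaches it, so n = 4.

4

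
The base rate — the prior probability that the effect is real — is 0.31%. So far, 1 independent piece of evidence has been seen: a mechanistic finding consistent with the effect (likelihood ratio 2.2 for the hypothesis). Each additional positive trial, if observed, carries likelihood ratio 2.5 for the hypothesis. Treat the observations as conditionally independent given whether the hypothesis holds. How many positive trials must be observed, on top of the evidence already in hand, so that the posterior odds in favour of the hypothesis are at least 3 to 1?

Prior odds = 0.0031/0.9969 = 31/9969.
Bayes factor of the evidence already in hand = 2.2.
Odds after that evidence = (31/9969) × 2.2 = 341/49845.
Target odds = 3.
Need 2.5ⁿ ≥ 3 ÷ (341/49845) = 149535/341.
2.5⁶ = 244.140625 falls short of 149535/341 but 2.5⁷ = 610.3515625 reaches it, so n = 7.

7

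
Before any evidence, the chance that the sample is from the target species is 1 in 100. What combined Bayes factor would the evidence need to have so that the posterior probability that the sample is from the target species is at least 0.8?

396

Prior odds = 0.01/0.99 = 1/99.
Target odds = 0.8/0.2 = 4.
Required Bayes factor = 4 ÷ (1/99) = 396.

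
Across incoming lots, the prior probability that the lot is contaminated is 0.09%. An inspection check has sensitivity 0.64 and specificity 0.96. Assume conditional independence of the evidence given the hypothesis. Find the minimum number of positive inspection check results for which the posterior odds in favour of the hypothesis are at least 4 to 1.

4

Prior odds: 0.0009 ÷ 0.9991 = 9/9991.
False-positive rate = 1 − 0.96 = 0.04; likelihood ratio of a positive = 0.64/0.04 = 16.
Target odds = 4.
Need (9/9991) × 16ⁿ ≥ 4, i.e. 16ⁿ ≥ 39964/9.
16³ = 4096 falls short of 39964/9 but 16⁴ = 65536 reaches it, so n = 4.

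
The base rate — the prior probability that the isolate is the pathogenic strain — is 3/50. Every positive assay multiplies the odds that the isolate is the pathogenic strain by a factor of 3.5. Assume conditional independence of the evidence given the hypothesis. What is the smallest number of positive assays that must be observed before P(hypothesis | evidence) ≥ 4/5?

Prior odds: 0.06 ÷ 0.94 = 3/47.
Likelihood ratio per positive assay = 3.5.
Target posterior odds = 0.8/0.2 = 4.
Need (3/47) × 3.5ⁿ ≥ 4, i.e. 3.5ⁿ ≥ 188/3.
3.5³ = 42.875 falls short of 188/3 but 3.5⁴ = 150.0625 reaches it, so n = 4.

4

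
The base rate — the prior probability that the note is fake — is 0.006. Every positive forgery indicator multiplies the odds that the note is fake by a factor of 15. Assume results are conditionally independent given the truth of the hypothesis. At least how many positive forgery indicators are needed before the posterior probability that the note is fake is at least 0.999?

Prior odds = 0.006/0.994 = 3/497.
Likelihood ratio per positive forgery indicator = 15.
Target odds: 0.999 ÷ 0.001 = 999.
Require 15ⁿ ≥ 999 ÷ (3/497) = 165501.
15⁴ = 50625 falls short of 165501 but 15⁵ = 759375 reaches it, so n = 5.

5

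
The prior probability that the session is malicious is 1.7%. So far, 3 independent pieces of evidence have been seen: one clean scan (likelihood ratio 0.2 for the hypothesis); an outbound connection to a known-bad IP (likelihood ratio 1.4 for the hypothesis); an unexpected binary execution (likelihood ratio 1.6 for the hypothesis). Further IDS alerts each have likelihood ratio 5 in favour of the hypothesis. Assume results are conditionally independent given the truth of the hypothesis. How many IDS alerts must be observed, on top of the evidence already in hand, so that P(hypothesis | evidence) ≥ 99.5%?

Prior odds = 0.017/0.983 = 17/983.
Combined Bayes factor of the evidence already in hand = 0.2 × 1.4 × 1.6 = 0.448.
Odds after that evidence = (17/983) × 0.448 = 952/122875.
Target odds = 0.995/0.005 = 199.
Need 5ⁿ ≥ 199 ÷ (952/122875) = 24452125/952.
5⁶ = 15625 falls short of 24452125/952 but 5⁷ = 78125 reaches it, so n = 7.

7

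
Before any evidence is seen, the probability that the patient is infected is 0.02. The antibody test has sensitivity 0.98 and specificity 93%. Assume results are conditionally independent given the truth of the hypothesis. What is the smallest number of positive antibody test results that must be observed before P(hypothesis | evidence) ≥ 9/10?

Prior odds: 0.02 ÷ 0.98 = 1/49.
False-positive rate = 1 − 0.93 = 0.07; likelihood ratio of a positive = 0.98/0.07 = 14.
Target posterior odds = 0.9/0.1 = 9.
Require 14ⁿ ≥ 9 ÷ (1/49) = 441.
14² = 196 falls short of 441 but 14³ = 2744 reaches it, so n = 3.

3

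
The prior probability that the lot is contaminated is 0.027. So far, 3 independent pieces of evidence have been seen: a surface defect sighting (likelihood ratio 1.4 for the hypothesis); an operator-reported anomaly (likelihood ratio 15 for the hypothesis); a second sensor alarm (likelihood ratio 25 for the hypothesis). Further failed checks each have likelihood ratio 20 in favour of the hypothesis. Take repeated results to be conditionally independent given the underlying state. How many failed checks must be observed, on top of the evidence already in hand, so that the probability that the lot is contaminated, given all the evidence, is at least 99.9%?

Prior odds = 0.027/0.973 = 27/973.
Combined Bayes factor of the evidence already in hand = 1.4 × 15 × 25 = 525.
Odds after that evidence = (27/973) × 525 = 2025/139.
Target odds = 0.999/0.001 = 999.
Need 20ⁿ ≥ 999 ÷ (2025/139) = 5143/75.
20¹ = 20 falls short of 5143/75 but 20² = 400 reaches it, so n = 2.

2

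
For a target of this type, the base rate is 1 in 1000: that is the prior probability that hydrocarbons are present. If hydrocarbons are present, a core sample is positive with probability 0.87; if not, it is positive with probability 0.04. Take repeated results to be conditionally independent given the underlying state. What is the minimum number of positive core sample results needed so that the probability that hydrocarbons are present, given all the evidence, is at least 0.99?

4

Prior odds: 0.001 ÷ 0.999 = 1/999.
Likelihood ratio of a positive = 0.87/0.04 = 21.75.
Target odds: 0.99 ÷ 0.01 = 99.
Need (1/999) × 21.75ⁿ ≥ 99, i.e. 21.75ⁿ ≥ 98901.
21.75³ = 658503/64 falls short of 98901 but 21.75⁴ = 57289761/256 reaches it, so n = 4.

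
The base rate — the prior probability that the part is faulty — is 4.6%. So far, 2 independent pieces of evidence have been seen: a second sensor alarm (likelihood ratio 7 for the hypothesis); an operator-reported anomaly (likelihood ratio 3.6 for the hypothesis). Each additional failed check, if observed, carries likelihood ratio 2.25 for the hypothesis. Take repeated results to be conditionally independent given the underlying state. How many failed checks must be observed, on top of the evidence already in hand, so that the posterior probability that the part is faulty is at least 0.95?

Prior odds = 0.046/0.954 = 23/477.
Combined Bayes factor of the evidence already in hand = 7 × 3.6 = 25.2.
Odds after that evidence = (23/477) × 25.2 = 322/265.
Target odds = 0.95/0.05 = 19.
Need 2.25ⁿ ≥ 19 ÷ (322/265) = 5035/322.
2.25³ = 11.390625 falls short of 5035/322 but 2.25⁴ = 25.62890625 reaches it, so n = 4.

4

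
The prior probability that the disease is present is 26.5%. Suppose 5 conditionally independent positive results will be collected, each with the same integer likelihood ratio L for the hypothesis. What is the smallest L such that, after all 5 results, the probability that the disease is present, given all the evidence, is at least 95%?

Prior odds = 0.265/0.735 = 53/147.
Target odds = 0.95/0.05 = 19.
Need L⁵ ≥ 19 ÷ (53/147) = 2793/53.
2⁵ = 32 < 2793/53 ≤ 243 = 3⁵, so L = 3.

3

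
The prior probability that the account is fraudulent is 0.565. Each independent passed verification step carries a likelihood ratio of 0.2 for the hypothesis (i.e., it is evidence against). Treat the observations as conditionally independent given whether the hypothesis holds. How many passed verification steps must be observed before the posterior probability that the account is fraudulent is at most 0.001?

Prior odds = 0.565/0.435 = 113/87.
Likelihood ratio per passed verification step = 0.2.
Target odds: 0.001 ÷ 0.999 = 1/999.
Require 0.2ⁿ ≤ 1/999 ÷ (113/87) = 29/37629.
0.2⁴ = 0.0016 is still above 29/37629 but 0.2⁵ = 0.00032 is at or below it, so n = 5.

5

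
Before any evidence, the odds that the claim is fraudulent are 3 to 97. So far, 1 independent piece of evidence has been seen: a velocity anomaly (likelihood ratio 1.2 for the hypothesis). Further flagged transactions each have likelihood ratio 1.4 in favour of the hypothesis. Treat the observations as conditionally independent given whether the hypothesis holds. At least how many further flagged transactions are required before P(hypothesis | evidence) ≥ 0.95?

19

Prior odds = 3/97.
Bayes factor of the evidence already in hand = 1.2.
Odds after that evidence = (3/97) × 1.2 = 18/485.
Target odds = 0.95/0.05 = 19.
Need 1.4ⁿ ≥ 19 ÷ (18/485) = 9215/18.
1.4¹⁸ ≈426.879 falls short of 9215/18 but 1.4¹⁹ ≈597.63 reaches it, so n = 19.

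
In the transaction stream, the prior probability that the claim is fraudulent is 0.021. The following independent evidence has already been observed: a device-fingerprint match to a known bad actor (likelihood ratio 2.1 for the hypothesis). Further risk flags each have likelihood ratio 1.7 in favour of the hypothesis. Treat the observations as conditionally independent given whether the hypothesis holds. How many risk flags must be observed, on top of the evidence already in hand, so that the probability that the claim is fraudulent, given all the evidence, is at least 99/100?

15

Prior odds = 0.021/0.979 = 21/979.
Bayes factor of the evidence already in hand = 2.1.
Odds after that evidence = (21/979) × 2.1 = 441/9790.
Target odds = 0.99/0.01 = 99.
Need 1.7ⁿ ≥ 99 ÷ (441/9790) = 107690/49.
1.7¹⁴ ≈1683.78 falls short of 107690/49 but 1.7¹⁵ ≈2862.42 reaches it, so n = 15.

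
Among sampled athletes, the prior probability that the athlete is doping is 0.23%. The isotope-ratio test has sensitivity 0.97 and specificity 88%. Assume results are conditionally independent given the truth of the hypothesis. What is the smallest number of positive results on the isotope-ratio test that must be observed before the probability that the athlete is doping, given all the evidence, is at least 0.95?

5

Prior odds = 0.0023/0.9977 = 23/9977.
False-positive rate = 1 − 0.88 = 0.12; likelihood ratio of a positive = 0.97/0.12 = 97/12.
Target posterior odds = 0.95/0.05 = 19.
Require (97/12)ⁿ ≥ 19 ÷ (23/9977) = 189563/23.
(97/12)⁴ = 88529281/20736 falls short of 189563/23 but (97/12)⁵ ≈34510.6 reaches it, so n = 5.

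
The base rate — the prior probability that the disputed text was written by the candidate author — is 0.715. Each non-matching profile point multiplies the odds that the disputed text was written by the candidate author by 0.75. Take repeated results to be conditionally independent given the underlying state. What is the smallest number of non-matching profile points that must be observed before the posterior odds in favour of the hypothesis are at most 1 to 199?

Prior odds: 0.715 ÷ 0.285 = 143/57.
Likelihood ratio per non-matching profile point = 0.75.
Target odds = 1/199.
Need (143/57) × 0.75ⁿ ≤ 1/199, i.e. 0.75ⁿ ≤ 57/28457.
0.75²¹ ≈0.00237841 is still above 57/28457 but 0.75²² ≈0.00178381 is at or below it, so n = 22.

22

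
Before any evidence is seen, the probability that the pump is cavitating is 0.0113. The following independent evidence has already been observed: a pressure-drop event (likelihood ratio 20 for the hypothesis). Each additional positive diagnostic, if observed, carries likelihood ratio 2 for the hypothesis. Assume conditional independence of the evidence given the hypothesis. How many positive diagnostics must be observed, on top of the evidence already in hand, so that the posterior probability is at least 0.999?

Prior odds = 0.0113/0.9887 = 113/9887.
Bayes factor of the evidence already in hand = 20.
Odds after that evidence = (113/9887) × 20 = 2260/9887.
Target odds = 0.999/0.001 = 999.
Need 2ⁿ ≥ 999 ÷ (2260/9887) = 9877113/2260.
2¹² = 4096 falls short of 9877113/2260 but 2¹³ = 8192 reaches it, so n = 13.

13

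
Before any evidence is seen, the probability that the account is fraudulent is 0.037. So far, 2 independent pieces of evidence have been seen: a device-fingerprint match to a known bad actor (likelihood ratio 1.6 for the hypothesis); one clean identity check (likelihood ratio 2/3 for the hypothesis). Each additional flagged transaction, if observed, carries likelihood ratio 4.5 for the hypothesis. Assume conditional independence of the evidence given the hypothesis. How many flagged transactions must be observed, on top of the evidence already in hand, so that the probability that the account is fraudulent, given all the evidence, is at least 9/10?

4

Prior odds = 0.037/0.963 = 37/963.
Combined Bayes factor of the evidence already in hand = 1.6 × (2/3) = 16/15.
Odds after that evidence = (37/963) × 16/15 = 592/14445.
Target odds = 0.9/0.1 = 9.
Need 4.5ⁿ ≥ 9 ÷ (592/14445) = 130005/592.
4.5³ = 91.125 falls short of 130005/592 but 4.5⁴ = 410.0625 reaches it, so n = 4.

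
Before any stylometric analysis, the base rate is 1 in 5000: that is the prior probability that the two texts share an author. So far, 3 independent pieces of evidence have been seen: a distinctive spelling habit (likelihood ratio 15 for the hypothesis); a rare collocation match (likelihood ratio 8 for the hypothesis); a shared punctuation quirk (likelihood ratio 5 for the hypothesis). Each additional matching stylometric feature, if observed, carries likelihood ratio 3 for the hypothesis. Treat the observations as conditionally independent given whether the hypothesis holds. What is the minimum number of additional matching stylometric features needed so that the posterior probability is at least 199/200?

Prior odds = 0.0002/0.9998 = 1/4999.
Combined Bayes factor of the evidence already in hand = 15 × 8 × 5 = 600.
Odds after that evidence = (1/4999) × 600 = 600/4999.
Target odds = 0.995/0.005 = 199.
Need 3ⁿ ≥ 199 ÷ (600/4999) = 994801/600.
3⁶ = 729 falls short of 994801/600 but 3⁷ = 2187 reaches it, so n = 7.

7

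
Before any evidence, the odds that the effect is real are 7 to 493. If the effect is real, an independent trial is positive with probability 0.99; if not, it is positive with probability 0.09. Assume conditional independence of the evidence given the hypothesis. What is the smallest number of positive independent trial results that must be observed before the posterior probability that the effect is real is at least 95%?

Prior odds = 7/493.
Likelihood ratio of a positive = 0.99/0.09 = 11.
Target odds: 0.95 ÷ 0.05 = 19.
Need (7/493) × 11ⁿ ≥ 19, i.e. 11ⁿ ≥ 9367/7.
11³ = 1331 falls short of 9367/7 but 11⁴ = 14641 reaches it, so n = 4.

4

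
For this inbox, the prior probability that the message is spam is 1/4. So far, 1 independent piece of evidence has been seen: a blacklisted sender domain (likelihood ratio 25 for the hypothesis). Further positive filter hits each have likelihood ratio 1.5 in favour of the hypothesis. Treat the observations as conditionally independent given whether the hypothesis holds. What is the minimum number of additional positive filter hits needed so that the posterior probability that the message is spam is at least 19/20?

3

Prior odds = 0.25/0.75 = 1/3.
Bayes factor of the evidence already in hand = 25.
Odds after that evidence = (1/3) × 25 = 25/3.
Target odds = 0.95/0.05 = 19.
Need 1.5ⁿ ≥ 19 ÷ (25/3) = 2.28.
1.5² = 2.25 falls short of 2.28 but 1.5³ = 3.375 reaches it, so n = 3.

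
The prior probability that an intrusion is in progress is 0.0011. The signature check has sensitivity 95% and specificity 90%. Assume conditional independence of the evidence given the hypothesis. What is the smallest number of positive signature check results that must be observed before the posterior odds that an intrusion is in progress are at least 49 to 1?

5

Prior odds: 0.0011 ÷ 0.9989 = 11/9989.
False-positive rate = 1 − 0.9 = 0.1; likelihood ratio of a positive = 0.95/0.1 = 9.5.
Target odds = 49.
Need (11/9989) × 9.5ⁿ ≥ 49, i.e. 9.5ⁿ ≥ 489461/11.
9.5⁴ = 8145.0625 falls short of 489461/11 but 9.5⁵ = 77378.09375 reaches it, so n = 5.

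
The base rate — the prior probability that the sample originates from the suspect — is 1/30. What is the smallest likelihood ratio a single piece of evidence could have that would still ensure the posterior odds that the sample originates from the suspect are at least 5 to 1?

145

Prior odds = (1/30)/(29/30) = 1/29.
Target odds = 5.
Required Bayes factor = 5 ÷ (1/29) = 145.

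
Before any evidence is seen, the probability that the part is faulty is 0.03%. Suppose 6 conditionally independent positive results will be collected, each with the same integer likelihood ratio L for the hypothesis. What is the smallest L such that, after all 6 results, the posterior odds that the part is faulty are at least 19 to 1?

7

Prior odds = 0.0003/0.9997 = 3/9997.
Target odds = 19.
Need L⁶ ≥ 19 ÷ (3/9997) = 189943/3.
6⁶ = 46656 < 189943/3 ≤ 117649 = 7⁶, so L = 7.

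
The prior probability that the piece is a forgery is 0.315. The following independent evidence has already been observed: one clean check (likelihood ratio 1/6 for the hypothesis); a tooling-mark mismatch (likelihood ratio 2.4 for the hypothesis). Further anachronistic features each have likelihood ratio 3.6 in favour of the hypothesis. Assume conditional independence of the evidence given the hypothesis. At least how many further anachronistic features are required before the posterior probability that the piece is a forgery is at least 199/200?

Prior odds = 0.315/0.685 = 63/137.
Combined Bayes factor of the evidence already in hand = (1/6) × 2.4 = 0.4.
Odds after that evidence = (63/137) × 0.4 = 126/685.
Target odds = 0.995/0.005 = 199.
Need 3.6ⁿ ≥ 199 ÷ (126/685) = 136315/126.
3.6⁵ = 604.66176 falls short of 136315/126 but 3.6⁶ = 34012224/15625 reaches it, so n = 6.

6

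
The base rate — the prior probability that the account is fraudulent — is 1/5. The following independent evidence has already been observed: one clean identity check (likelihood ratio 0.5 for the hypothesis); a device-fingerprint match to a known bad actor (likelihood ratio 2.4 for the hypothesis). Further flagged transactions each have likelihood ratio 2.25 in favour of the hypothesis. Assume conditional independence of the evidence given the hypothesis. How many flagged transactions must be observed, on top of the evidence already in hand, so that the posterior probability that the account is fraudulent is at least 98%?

7

Prior odds = 0.2/0.8 = 0.25.
Combined Bayes factor of the evidence already in hand = 0.5 × 2.4 = 1.2.
Odds after that evidence = 0.25 × 1.2 = 0.3.
Target odds = 0.98/0.02 = 49.
Need 2.25ⁿ ≥ 49 ÷ 0.3 = 490/3.
2.25⁶ = 531441/4096 falls short of 490/3 but 2.25⁷ = 4782969/16384 reaches it, so n = 7.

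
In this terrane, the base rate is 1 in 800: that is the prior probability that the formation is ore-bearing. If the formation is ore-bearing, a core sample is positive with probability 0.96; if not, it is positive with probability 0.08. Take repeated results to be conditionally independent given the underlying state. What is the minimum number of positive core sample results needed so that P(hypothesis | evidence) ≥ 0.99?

5

Prior odds = 0.00125/0.99875 = 1/799.
Likelihood ratio of a positive = 0.96/0.08 = 12.
Target posterior odds = 0.99/0.01 = 99.
Require 12ⁿ ≥ 99 ÷ (1/799) = 79101.
12⁴ = 20736 falls short of 79101 but 12⁵ = 248832 reaches it, so n = 5.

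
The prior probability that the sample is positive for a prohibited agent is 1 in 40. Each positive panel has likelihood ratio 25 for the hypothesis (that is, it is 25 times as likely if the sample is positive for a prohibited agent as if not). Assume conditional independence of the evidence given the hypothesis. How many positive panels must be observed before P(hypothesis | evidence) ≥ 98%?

Prior odds: 0.025 ÷ 0.975 = 1/39.
Likelihood ratio per positive panel = 25.
Target odds: 0.98 ÷ 0.02 = 49.
Need (1/39) × 25ⁿ ≥ 49, i.e. 25ⁿ ≥ 1911.
25² = 625 falls short of 1911 but 25³ = 15625 reaches it, so n = 3.

3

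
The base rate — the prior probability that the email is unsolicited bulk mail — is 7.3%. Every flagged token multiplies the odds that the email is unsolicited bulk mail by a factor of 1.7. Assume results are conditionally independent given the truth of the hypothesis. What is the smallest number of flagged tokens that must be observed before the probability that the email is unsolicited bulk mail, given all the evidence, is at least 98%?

13

Prior odds = 0.073/0.927 = 73/927.
Likelihood ratio per flagged token = 1.7.
Target posterior odds = 0.98/0.02 = 49.
Need (73/927) × 1.7ⁿ ≥ 49, i.e. 1.7ⁿ ≥ 45423/73.
1.7¹² ≈582.622 falls short of 45423/73 but 1.7¹³ ≈990.458 reaches it, so n = 13.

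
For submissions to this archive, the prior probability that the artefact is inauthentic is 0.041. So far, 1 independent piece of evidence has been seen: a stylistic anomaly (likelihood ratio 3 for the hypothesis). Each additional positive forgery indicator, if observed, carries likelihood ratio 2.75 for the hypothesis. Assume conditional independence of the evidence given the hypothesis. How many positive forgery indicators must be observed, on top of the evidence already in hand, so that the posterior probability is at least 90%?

5

Prior odds = 0.041/0.959 = 41/959.
Bayes factor of the evidence already in hand = 3.
Odds after that evidence = (41/959) × 3 = 123/959.
Target odds = 0.9/0.1 = 9.
Need 2.75ⁿ ≥ 9 ÷ (123/959) = 2877/41.
2.75⁴ = 57.19140625 falls short of 2877/41 but 2.75⁵ = 161051/1024 reaches it, so n = 5.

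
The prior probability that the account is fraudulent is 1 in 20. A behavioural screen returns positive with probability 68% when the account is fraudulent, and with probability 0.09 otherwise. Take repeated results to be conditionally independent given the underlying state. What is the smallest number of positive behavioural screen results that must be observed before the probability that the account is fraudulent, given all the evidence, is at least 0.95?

3

Prior odds: 0.05 ÷ 0.95 = 1/19.
Likelihood ratio of a positive result = 0.68/0.09 = 68/9.
Target odds: 0.95 ÷ 0.05 = 19.
Require (68/9)ⁿ ≥ 19 ÷ (1/19) = 361.
(68/9)² = 4624/81 falls short of 361 but (68/9)³ = 314432/729 reaches it, so n = 3.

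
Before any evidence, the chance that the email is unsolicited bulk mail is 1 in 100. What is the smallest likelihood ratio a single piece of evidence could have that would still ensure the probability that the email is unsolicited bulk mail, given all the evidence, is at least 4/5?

396

Prior odds = 0.01/0.99 = 1/99.
Target odds = 0.8/0.2 = 4.
Required Bayes factor = 4 ÷ (1/99) = 396.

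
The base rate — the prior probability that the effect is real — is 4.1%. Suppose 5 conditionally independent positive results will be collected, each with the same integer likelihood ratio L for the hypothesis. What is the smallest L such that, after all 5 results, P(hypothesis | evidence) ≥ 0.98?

Prior odds = 0.041/0.959 = 41/959.
Target odds = 0.98/0.02 = 49.
Need L⁵ ≥ 49 ÷ (41/959) = 46991/41.
4⁵ = 1024 < 46991/41 ≤ 3125 = 5⁵, so L = 5.

5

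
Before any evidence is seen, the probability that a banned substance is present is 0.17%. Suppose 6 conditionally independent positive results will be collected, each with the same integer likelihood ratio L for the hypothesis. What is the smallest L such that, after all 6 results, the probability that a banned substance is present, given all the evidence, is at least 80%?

Prior odds = 0.0017/0.9983 = 17/9983.
Target odds = 0.8/0.2 = 4.
Need L⁶ ≥ 4 ÷ (17/9983) = 39932/17.
3⁶ = 729 < 39932/17 ≤ 4096 = 4⁶, so L = 4.

4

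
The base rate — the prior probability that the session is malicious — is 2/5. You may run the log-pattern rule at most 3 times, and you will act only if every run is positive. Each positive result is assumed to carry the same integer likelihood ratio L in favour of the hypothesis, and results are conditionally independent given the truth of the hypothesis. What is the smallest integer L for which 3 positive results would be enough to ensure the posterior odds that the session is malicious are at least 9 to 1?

3

Prior odds = 0.4/0.6 = 2/3.
Target odds = 9.
Need L³ ≥ 9 ÷ (2/3) = 13.5.
2³ = 8 < 13.5 ≤ 27 = 3³, so L = 3.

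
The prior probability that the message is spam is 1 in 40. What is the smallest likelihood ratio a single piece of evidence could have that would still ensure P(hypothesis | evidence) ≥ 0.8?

Prior odds = 0.025/0.975 = 1/39.
Target odds = 0.8/0.2 = 4.
Required Bayes factor = 4 ÷ (1/39) = 156.

156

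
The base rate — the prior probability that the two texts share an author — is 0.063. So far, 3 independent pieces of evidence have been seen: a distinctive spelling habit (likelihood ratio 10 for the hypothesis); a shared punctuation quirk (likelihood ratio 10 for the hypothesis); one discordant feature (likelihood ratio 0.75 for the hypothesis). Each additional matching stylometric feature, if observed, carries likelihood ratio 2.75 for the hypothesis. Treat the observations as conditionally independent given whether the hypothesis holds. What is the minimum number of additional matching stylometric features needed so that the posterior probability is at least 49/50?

3

Prior odds = 0.063/0.937 = 63/937.
Combined Bayes factor of the evidence already in hand = 10 × 10 × 0.75 = 75.
Odds after that evidence = (63/937) × 75 = 4725/937.
Target odds = 0.98/0.02 = 49.
Need 2.75ⁿ ≥ 49 ÷ (4725/937) = 6559/675.
2.75² = 7.5625 falls short of 6559/675 but 2.75³ = 20.796875 reaches it, so n = 3.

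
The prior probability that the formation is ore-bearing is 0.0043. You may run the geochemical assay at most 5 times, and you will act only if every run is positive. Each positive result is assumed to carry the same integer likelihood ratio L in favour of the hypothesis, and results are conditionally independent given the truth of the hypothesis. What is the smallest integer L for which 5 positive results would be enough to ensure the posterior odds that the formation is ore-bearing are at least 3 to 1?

Prior odds = 0.0043/0.9957 = 43/9957.
Target odds = 3.
Need L⁵ ≥ 3 ÷ (43/9957) = 29871/43.
3⁵ = 243 < 29871/43 ≤ 1024 = 4⁵, so L = 4.

4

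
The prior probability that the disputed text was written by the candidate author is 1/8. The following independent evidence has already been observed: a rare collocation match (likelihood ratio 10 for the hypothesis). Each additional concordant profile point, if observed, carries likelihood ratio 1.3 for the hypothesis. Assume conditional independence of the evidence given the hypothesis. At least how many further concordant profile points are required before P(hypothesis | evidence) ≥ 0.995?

Prior odds = 0.125/0.875 = 1/7.
Bayes factor of the evidence already in hand = 10.
Odds after that evidence = (1/7) × 10 = 10/7.
Target odds = 0.995/0.005 = 199.
Need 1.3ⁿ ≥ 199 ÷ (10/7) = 139.3.
1.3¹⁸ ≈112.455 falls short of 139.3 but 1.3¹⁹ ≈146.192 reaches it, so n = 19.

19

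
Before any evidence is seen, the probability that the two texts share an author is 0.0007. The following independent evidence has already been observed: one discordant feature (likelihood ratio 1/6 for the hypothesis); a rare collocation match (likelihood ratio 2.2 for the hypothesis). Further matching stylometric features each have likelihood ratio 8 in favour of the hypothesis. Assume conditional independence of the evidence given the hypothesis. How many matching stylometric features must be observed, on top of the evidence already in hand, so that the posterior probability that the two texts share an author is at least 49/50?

Prior odds = 0.0007/0.9993 = 7/9993.
Combined Bayes factor of the evidence already in hand = (1/6) × 2.2 = 11/30.
Odds after that evidence = (7/9993) × 11/30 = 77/299790.
Target odds = 0.98/0.02 = 49.
Need 8ⁿ ≥ 49 ÷ (77/299790) = 2098530/11.
8⁵ = 32768 falls short of 2098530/11 but 8⁶ = 262144 reaches it, so n = 6.

6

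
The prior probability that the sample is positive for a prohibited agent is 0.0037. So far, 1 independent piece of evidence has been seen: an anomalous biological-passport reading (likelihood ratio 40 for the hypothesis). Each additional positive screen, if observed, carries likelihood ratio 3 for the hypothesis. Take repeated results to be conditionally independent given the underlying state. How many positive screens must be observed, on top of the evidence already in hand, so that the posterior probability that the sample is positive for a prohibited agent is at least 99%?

6

Prior odds = 0.0037/0.9963 = 37/9963.
Bayes factor of the evidence already in hand = 40.
Odds after that evidence = (37/9963) × 40 = 1480/9963.
Target odds = 0.99/0.01 = 99.
Need 3ⁿ ≥ 99 ÷ (1480/9963) = 986337/1480.
3⁵ = 243 falls short of 986337/1480 but 3⁶ = 729 reaches it, so n = 6.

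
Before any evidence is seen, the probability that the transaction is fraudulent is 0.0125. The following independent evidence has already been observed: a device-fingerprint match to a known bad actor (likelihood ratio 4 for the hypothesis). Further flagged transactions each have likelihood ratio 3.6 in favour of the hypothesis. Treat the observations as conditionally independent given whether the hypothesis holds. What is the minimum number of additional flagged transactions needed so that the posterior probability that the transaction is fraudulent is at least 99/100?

Prior odds = 0.0125/0.9875 = 1/79.
Bayes factor of the evidence already in hand = 4.
Odds after that evidence = (1/79) × 4 = 4/79.
Target odds = 0.99/0.01 = 99.
Need 3.6ⁿ ≥ 99 ÷ (4/79) = 1955.25.
3.6⁵ = 604.66176 falls short of 1955.25 but 3.6⁶ = 34012224/15625 reaches it, so n = 6.

6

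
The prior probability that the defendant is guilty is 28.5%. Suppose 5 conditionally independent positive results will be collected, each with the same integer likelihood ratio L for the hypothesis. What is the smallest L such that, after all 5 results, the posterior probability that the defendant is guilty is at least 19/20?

3

Prior odds = 0.285/0.715 = 57/143.
Target odds = 0.95/0.05 = 19.
Need L⁵ ≥ 19 ÷ (57/143) = 143/3.
2⁵ = 32 < 143/3 ≤ 243 = 3⁵, so L = 3.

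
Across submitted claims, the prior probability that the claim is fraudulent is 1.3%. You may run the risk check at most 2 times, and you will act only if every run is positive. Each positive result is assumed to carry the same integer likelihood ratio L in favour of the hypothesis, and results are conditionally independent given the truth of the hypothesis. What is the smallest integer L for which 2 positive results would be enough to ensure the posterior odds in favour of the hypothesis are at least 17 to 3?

Prior odds = 0.013/0.987 = 13/987.
Target odds = 17/3.
Need L² ≥ 17/3 ÷ (13/987) = 5593/13.
20² = 400 < 5593/13 ≤ 441 = 21², so L = 21.

21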